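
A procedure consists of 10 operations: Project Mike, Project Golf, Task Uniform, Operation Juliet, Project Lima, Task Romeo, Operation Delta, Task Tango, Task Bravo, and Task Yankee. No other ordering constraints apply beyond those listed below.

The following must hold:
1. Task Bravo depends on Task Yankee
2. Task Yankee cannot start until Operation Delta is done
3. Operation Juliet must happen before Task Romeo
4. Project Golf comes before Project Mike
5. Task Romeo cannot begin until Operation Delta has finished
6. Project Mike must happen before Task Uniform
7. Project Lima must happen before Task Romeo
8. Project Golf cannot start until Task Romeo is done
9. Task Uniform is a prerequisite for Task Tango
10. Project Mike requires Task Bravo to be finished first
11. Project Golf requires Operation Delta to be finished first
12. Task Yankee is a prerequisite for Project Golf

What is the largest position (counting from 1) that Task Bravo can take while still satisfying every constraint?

7

Following every chain forward from Task Bravo, the operations that must come later are Project Mike, Task Uniform, Task Tango — 3 of them.
With 3 mandatory successors out of 10 operations total, the latest slot for Task Bravo is 10−3 = 7, and it's reachable by doing all non-successors before Task Bravo.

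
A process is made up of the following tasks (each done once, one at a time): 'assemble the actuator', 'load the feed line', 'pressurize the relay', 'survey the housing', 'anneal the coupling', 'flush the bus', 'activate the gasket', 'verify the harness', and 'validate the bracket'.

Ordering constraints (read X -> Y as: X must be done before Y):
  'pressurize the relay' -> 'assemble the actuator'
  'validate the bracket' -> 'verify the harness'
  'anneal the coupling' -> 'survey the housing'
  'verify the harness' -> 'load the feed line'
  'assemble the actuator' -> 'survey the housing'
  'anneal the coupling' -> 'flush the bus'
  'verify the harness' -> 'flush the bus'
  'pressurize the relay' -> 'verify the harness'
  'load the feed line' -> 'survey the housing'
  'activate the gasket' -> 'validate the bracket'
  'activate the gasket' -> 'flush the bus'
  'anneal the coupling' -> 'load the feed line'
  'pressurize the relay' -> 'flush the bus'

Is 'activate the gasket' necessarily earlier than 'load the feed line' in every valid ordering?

Chaining the stated constraints: 'activate the gasket' → 'validate the bracket' → 'verify the harness' → 'load the feed line'.
That forces 'activate the gasket' before 'load the feed line' in every valid schedule.

Yes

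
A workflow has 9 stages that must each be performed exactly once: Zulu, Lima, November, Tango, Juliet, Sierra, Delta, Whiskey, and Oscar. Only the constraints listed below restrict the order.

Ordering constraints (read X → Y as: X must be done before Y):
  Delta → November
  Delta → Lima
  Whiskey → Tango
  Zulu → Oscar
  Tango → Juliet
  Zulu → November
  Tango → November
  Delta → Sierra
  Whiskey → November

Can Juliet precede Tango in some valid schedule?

There is a dependency chain Tango → Juliet, so Juliet always comes after Tango.
So no valid ordering can have Juliet before Tango.

No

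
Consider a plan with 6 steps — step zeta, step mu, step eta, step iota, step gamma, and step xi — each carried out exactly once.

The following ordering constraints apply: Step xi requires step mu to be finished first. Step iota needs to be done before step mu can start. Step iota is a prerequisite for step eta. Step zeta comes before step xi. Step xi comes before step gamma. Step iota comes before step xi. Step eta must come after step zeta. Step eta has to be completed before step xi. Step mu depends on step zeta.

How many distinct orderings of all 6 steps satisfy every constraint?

The steps with no prerequisites are step zeta, step iota; any of them can be placed first.
Enumerating by repeatedly choosing an available step (one whose prerequisites are all placed) gives 4 distinct complete orderings.

4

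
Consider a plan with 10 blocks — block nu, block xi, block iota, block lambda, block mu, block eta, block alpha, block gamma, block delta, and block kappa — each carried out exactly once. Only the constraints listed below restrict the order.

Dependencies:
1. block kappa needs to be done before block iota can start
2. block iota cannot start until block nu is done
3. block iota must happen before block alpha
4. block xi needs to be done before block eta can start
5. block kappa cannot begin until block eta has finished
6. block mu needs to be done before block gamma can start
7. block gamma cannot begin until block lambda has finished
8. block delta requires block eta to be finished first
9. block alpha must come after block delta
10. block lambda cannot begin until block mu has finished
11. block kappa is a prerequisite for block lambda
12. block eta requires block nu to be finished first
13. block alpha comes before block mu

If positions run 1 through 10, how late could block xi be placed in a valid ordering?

2

Following every chain forward from block xi, the blocks that must come later are block iota, block lambda, block mu, block eta, block alpha, block gamma, block delta, block kappa — 8 of them.
So at least 8 blocks follow block xi, putting block xi no later than position 2. That position is achievable by scheduling everything else first.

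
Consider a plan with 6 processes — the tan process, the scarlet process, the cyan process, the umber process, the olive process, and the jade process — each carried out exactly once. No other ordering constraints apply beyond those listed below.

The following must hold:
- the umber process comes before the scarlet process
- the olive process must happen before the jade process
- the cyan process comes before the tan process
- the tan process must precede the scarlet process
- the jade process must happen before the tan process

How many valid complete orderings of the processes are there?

15

The processes with no prerequisites are the cyan process, the umber process, the olive process; any of them can be placed first.
Enumerating by repeatedly choosing an available process (one whose prerequisites are all placed) gives 15 distinct complete orderings.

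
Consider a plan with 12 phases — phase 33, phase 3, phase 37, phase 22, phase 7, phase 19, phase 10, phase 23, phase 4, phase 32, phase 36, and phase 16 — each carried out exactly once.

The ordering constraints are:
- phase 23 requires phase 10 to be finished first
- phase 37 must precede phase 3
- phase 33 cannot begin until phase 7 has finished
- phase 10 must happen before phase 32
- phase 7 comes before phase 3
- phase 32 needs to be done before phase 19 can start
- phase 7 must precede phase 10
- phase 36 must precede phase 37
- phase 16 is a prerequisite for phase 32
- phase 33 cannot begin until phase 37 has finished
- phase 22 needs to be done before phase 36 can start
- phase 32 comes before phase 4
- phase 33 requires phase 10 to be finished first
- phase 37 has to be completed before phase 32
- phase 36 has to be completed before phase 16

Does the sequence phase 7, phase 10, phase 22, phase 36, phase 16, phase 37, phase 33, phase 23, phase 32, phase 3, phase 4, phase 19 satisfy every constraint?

Yes

Every stated constraint is respected: phase 7 sits at position 1, ahead of phase 3 at position 10, and each of the other listed pairs likewise has the predecessor earlier in the sequence.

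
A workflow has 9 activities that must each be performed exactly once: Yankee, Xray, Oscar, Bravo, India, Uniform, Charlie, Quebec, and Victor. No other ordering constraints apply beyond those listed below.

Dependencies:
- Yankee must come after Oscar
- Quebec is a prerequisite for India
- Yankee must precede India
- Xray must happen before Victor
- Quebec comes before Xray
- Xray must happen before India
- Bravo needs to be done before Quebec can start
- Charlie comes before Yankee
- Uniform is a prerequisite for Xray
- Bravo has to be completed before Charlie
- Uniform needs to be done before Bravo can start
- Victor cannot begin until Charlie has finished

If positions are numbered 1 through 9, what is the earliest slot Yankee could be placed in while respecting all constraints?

Working backwards through the constraints from Yankee, its full set of required predecessors is Oscar, Bravo, Uniform, Charlie — 4 of them.
So at minimum 4 activities come before Yankee, putting Yankee no earlier than position 5. That position is achievable by scheduling exactly those predecessors first.

5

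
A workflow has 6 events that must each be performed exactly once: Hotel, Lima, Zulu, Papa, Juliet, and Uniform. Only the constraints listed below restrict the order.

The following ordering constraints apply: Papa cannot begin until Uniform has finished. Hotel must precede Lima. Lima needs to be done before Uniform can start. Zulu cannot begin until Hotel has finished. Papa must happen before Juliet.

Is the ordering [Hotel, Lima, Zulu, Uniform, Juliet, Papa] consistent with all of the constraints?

In the proposed order, Juliet appears before Papa.
But one of the constraints requires Papa before Juliet, so this ordering violates it.

No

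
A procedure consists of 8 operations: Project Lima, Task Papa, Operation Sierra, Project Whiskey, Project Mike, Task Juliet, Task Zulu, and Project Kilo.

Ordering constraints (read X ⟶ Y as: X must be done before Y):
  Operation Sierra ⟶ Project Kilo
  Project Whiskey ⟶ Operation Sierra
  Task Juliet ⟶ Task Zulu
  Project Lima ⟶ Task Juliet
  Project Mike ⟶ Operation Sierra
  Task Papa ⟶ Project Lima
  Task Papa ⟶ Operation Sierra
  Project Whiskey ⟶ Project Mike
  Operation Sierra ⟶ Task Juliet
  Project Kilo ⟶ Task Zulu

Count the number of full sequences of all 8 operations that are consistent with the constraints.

21

2 operations have no prerequisites (Task Papa, Project Whiskey), so any of them could come first.
Systematically extending each partial ordering one operation at a time and counting, there are 21 complete orderings.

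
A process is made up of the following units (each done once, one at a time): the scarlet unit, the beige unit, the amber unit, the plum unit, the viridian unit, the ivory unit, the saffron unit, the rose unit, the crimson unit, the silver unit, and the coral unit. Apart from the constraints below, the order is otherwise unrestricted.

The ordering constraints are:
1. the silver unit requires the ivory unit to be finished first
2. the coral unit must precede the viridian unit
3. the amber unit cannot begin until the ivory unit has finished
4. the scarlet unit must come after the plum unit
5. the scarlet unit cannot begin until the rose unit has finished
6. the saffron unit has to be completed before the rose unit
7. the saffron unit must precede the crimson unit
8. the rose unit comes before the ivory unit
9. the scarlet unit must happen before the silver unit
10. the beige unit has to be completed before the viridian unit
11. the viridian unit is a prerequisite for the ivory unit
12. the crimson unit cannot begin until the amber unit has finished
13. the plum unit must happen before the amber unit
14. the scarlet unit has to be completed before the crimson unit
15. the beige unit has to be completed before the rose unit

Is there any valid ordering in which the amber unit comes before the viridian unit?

No

There is a dependency chain the viridian unit → the ivory unit → the amber unit, so the amber unit always comes after the viridian unit.
Hence the amber unit can never be scheduled before the viridian unit.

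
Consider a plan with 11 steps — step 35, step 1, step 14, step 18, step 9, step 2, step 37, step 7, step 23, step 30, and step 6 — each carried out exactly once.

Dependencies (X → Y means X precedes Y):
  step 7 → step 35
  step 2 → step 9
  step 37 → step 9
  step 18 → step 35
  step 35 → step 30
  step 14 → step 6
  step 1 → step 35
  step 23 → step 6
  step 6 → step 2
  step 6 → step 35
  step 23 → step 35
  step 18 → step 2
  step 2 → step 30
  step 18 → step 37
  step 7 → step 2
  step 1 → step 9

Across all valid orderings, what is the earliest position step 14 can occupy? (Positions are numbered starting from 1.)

1

No constraint forces any other step before step 14, so it can be placed first.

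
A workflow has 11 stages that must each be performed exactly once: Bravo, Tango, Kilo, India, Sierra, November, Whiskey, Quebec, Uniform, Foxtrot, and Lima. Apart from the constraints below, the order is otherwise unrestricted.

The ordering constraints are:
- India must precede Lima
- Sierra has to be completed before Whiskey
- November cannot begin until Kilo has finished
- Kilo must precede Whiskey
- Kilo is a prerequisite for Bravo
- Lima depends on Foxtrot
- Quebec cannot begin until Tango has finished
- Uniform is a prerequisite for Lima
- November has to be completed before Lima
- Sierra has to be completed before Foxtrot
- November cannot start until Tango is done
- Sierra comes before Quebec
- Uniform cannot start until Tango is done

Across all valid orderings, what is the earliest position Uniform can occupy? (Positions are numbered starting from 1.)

The only stage forced before Uniform (directly or transitively) is Tango.
So at minimum 1 stage comes before Uniform, putting Uniform no earlier than position 2. That position is achievable by scheduling exactly that predecessor first.

2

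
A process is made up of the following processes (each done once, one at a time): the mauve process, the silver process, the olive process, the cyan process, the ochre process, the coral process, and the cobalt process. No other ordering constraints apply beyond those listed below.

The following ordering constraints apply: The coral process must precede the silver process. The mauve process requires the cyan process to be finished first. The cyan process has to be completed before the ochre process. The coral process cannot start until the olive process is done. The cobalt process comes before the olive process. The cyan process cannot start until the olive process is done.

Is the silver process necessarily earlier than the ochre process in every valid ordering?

No

Nothing in the constraints links the silver process and the ochre process; they are unordered relative to each other.
A valid ordering placing the ochre process before the silver process exists, so the answer is no.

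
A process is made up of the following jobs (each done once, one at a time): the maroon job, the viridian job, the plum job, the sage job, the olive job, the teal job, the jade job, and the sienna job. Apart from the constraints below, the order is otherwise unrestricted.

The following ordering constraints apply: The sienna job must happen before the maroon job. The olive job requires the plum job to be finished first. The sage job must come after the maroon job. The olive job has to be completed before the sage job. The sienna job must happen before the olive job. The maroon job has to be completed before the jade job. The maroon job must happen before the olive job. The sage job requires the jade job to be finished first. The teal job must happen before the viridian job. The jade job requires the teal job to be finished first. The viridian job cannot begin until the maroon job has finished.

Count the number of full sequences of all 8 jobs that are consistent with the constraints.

126

The jobs with no prerequisites are the plum job, the teal job, the sienna job; any of them can be placed first.
Systematically extending each partial ordering one job at a time and counting, there are 126 complete orderings.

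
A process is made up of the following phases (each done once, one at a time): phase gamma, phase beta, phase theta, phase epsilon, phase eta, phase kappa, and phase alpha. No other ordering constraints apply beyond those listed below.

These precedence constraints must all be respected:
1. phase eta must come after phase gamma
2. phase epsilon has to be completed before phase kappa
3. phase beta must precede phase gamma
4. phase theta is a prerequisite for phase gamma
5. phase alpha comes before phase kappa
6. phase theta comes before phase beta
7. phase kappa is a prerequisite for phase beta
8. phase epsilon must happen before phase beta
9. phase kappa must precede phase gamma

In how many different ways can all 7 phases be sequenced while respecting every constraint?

The phases with no prerequisites are phase theta, phase epsilon, phase alpha; any of them can be placed first.
Counting all ways to extend the partial order to a total order gives 8.

8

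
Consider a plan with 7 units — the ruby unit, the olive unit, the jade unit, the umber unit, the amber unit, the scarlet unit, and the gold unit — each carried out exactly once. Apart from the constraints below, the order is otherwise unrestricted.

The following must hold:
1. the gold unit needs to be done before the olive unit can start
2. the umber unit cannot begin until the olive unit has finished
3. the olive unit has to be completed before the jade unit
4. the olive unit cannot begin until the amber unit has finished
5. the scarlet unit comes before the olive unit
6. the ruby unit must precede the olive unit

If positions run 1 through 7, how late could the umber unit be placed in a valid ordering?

7

The umber unit has no required successors, so nothing stops it from going last (position 7).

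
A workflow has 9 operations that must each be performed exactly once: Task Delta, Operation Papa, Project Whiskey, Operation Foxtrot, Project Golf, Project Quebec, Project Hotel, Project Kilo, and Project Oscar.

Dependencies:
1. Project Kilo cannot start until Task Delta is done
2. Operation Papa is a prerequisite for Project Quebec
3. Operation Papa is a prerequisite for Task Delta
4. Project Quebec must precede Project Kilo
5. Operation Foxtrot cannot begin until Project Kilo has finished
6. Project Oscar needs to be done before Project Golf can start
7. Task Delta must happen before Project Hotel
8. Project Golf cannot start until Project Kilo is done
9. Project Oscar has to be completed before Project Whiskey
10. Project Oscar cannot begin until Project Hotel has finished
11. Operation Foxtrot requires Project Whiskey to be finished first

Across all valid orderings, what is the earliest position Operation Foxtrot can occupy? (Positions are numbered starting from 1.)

8

Working backwards through the constraints from Operation Foxtrot, its full set of required predecessors is Task Delta, Operation Papa, Project Whiskey, Project Quebec, Project Hotel, Project Kilo, Project Oscar — 7 of them.
So at minimum 7 operations come before Operation Foxtrot, putting Operation Foxtrot no earlier than position 8. That position is achievable by scheduling exactly those predecessors first.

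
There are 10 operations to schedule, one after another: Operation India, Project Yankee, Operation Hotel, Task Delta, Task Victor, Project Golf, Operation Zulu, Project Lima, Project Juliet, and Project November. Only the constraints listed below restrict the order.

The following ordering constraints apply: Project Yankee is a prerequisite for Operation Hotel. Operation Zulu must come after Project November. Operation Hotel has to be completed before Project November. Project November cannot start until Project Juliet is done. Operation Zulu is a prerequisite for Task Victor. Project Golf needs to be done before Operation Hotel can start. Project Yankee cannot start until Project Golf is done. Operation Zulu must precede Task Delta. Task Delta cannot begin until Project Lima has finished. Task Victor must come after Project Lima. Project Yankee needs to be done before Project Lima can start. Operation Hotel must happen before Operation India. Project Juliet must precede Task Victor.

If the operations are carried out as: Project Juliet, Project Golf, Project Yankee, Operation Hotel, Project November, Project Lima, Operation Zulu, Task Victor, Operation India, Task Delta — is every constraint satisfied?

Going through the constraints one by one, each required predecessor appears earlier in the sequence than its dependent — e.g. Project Juliet (position 1) is before Task Victor (position 8), as required.

Yes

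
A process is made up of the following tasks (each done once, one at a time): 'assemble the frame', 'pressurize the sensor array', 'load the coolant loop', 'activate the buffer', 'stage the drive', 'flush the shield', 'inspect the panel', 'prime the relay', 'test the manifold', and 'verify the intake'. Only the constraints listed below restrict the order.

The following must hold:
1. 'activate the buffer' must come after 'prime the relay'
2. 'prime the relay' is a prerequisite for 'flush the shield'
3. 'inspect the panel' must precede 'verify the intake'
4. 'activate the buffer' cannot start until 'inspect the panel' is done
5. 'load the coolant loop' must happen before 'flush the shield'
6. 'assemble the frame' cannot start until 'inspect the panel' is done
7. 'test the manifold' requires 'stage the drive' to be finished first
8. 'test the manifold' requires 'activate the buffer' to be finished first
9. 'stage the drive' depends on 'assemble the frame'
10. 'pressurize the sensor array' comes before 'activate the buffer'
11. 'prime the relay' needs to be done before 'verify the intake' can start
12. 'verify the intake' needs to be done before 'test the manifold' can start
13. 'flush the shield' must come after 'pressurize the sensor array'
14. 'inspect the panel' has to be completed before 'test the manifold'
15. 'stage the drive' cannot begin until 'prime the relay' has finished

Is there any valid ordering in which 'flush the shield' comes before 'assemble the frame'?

Yes

Nothing in the constraints forces 'assemble the frame' before 'flush the shield' — there is no chain from 'assemble the frame' to 'flush the shield'.
So a valid ordering placing 'flush the shield' earlier than 'assemble the frame' exists.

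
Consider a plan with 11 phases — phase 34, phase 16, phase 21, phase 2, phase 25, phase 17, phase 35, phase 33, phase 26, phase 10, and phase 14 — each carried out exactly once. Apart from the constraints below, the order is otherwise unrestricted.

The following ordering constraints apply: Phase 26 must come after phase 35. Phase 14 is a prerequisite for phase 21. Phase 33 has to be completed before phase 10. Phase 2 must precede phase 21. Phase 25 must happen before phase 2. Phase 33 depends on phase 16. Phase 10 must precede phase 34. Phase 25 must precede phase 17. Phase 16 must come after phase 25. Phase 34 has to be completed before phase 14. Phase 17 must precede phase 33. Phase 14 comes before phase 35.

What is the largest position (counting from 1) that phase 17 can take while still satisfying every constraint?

4

Every phase that must follow phase 17 has to come after it. Tracing all chains starting from phase 17, those phases are: phase 34, phase 21, phase 35, phase 33, phase 26, phase 10, phase 14 — 7 in total.
So at least 7 phases follow phase 17, putting phase 17 no later than position 4. That position is achievable by scheduling everything else first.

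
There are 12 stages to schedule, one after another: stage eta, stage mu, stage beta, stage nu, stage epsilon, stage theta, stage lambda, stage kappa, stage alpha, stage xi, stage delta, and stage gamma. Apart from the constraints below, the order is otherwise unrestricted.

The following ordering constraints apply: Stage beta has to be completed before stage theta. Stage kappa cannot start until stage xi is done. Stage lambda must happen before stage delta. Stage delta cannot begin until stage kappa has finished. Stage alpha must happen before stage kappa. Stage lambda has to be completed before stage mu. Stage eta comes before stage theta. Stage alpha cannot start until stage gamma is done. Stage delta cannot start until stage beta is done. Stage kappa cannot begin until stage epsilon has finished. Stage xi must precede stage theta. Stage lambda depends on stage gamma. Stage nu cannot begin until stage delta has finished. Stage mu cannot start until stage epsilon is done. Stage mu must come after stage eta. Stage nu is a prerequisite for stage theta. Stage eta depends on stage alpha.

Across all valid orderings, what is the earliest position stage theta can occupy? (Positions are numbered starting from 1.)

Every stage that must precede stage theta has to come before it. Tracing all chains that end at stage theta, those stages are: stage eta, stage beta, stage nu, stage epsilon, stage lambda, stage kappa, stage alpha, stage xi, stage delta, stage gamma — 10 in total.
With 10 mandatory predecessors, the earliest stage theta can sit is position 10+1 = 11, and placing just those 10 first achieves it.

11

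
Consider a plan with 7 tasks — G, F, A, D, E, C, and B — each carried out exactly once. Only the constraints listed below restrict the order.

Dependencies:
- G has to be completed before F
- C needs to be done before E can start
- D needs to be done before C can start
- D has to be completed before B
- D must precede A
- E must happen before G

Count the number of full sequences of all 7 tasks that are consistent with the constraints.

30

Only D has no prerequisites, so it must go first.
Enumerating by repeatedly choosing an available task (one whose prerequisites are all placed) gives 30 distinct complete orderings.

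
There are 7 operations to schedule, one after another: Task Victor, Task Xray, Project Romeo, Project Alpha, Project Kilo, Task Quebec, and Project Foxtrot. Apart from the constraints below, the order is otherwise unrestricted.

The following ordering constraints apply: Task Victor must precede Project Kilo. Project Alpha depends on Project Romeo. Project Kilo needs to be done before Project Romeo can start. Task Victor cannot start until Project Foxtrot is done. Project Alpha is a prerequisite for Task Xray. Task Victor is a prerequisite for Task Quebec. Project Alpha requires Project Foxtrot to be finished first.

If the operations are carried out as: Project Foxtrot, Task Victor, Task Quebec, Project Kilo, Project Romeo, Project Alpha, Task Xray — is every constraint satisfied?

Every stated constraint is respected: Project Foxtrot sits at position 1, ahead of Project Alpha at position 6, and each of the other listed pairs likewise has the predecessor earlier in the sequence.

Yes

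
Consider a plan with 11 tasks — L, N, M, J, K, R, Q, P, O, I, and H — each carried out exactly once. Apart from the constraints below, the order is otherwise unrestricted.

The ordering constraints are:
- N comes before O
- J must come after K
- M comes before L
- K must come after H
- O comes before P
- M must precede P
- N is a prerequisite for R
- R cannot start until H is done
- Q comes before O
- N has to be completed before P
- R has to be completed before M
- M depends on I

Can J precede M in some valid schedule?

The constraints leave J and M unordered relative to each other; nothing requires M earlier.
That means at least one valid schedule has J before M.

Yes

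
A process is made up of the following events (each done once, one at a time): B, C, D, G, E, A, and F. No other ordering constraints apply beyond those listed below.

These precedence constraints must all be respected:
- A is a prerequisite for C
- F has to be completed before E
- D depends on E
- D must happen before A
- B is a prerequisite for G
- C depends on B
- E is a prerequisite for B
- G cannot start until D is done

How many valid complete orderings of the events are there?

8

Only F has no prerequisites, so it must go first.
Enumerating by repeatedly choosing an available event (one whose prerequisites are all placed) gives 8 distinct complete orderings.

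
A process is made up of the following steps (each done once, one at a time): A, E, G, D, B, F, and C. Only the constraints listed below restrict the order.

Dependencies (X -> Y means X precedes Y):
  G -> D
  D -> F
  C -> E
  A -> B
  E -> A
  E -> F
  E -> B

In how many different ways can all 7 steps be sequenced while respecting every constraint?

The steps with no prerequisites are G, C; any of them can be placed first.
Counting all ways to extend the partial order to a total order gives 31.

31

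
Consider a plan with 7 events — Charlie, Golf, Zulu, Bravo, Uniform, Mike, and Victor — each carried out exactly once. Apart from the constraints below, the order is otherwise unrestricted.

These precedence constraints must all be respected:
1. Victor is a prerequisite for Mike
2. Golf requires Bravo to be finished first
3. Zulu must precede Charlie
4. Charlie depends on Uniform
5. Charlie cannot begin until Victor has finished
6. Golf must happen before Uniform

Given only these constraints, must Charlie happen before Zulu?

There is a chain Zulu → Charlie, which puts Zulu before Charlie.
So Charlie never precedes Zulu.

No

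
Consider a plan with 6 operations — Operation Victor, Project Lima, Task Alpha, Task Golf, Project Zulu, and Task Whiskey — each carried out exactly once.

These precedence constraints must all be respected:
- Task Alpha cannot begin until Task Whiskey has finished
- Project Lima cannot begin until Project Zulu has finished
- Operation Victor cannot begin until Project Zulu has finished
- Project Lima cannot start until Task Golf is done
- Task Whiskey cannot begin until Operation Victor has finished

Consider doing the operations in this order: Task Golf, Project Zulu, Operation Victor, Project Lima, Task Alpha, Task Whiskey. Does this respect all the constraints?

No

In the proposed order, Task Alpha appears before Task Whiskey.
That contradicts the constraint that Task Whiskey must precede Task Alpha.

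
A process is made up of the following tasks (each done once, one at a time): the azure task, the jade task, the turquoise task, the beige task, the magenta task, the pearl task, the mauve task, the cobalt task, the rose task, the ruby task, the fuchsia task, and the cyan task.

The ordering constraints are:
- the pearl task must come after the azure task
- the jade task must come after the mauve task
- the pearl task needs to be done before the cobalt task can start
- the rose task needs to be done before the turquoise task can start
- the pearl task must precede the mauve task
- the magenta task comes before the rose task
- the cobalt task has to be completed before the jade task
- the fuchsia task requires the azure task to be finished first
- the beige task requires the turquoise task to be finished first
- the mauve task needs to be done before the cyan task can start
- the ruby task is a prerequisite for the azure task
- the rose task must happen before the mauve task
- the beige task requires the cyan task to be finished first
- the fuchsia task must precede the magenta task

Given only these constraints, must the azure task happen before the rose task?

There is a constraint chain the azure task → the fuchsia task → the magenta task → the rose task.
So the azure task must precede the rose task in any valid ordering.

Yes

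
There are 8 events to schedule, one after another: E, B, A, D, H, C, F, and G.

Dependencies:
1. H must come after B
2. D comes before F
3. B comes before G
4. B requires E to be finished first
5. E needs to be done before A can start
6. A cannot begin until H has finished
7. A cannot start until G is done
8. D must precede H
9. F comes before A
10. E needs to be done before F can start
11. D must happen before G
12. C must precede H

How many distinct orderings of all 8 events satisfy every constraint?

112

The events with no prerequisites are E, D, C; any of them can be placed first.
Systematically extending each partial ordering one event at a time and counting, there are 112 complete orderings.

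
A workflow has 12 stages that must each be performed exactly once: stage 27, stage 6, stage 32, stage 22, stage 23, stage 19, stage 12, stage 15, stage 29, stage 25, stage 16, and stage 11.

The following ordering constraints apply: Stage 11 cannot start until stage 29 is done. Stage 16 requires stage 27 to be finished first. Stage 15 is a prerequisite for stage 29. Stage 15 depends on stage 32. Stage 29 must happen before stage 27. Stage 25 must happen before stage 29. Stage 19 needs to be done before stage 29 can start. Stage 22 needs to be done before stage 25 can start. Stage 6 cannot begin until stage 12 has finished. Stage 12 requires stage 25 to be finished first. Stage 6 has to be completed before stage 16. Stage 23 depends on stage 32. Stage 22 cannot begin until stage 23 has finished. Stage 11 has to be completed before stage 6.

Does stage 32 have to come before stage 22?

Following the dependencies: stage 32 → stage 23 → stage 22.
Hence stage 32 necessarily comes before stage 22.

Yes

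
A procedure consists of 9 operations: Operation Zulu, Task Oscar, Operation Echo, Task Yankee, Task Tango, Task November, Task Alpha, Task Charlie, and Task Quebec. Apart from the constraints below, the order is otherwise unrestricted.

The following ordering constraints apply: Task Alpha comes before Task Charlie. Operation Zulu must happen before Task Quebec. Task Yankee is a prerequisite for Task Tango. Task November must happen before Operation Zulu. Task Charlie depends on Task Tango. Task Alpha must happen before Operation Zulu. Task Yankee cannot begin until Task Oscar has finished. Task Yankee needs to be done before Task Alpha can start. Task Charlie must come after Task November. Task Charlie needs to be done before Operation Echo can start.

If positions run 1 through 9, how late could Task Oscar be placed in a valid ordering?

Every operation that must follow Task Oscar has to come after it. Tracing all chains starting from Task Oscar, those operations are: Operation Zulu, Operation Echo, Task Yankee, Task Tango, Task Alpha, Task Charlie, Task Quebec — 7 in total.
So at least 7 operations follow Task Oscar, putting Task Oscar no later than position 2. That position is achievable by scheduling everything else first.

2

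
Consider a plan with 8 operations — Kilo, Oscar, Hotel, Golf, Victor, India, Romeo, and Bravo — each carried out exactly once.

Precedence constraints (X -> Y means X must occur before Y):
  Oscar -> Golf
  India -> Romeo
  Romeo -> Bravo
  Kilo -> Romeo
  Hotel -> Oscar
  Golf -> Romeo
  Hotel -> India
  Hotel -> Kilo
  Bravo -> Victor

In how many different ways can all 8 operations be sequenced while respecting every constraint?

Hotel is the only operation with nothing required before it, so every ordering starts there.
Enumerating by repeatedly choosing an available operation (one whose prerequisites are all placed) gives 12 distinct complete orderings.

12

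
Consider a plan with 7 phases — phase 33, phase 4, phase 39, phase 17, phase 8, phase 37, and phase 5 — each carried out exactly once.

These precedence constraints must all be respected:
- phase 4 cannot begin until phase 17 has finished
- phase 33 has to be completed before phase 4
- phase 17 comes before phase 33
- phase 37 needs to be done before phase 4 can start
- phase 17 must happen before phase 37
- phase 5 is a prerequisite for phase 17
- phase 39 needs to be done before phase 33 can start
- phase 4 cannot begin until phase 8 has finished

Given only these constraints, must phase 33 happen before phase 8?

No

No chain of constraints connects phase 33 to phase 8 in either direction.
So phase 33 can come before phase 8 or after — it is not forced.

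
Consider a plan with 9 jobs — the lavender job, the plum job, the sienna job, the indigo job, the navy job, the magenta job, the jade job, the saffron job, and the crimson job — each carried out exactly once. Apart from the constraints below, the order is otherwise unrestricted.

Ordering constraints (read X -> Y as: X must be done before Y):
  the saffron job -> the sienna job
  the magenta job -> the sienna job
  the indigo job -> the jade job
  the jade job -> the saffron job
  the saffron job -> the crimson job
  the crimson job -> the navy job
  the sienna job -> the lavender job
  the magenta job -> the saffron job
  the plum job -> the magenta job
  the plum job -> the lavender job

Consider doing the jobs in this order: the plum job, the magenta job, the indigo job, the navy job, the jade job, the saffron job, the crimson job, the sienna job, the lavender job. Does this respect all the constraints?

Here the crimson job comes after the navy job.
That contradicts the constraint that the crimson job must precede the navy job.

No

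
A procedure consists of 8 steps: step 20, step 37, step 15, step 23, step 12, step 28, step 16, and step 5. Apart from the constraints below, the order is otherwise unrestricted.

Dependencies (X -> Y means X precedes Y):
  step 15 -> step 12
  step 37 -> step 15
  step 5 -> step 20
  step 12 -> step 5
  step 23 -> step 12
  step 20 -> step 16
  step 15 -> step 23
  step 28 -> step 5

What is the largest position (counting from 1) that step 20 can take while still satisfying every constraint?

7

The only step forced after step 20 (directly or by a chain) is step 16.
So at least 1 step follows step 20, putting step 20 no later than position 7. That position is achievable by scheduling everything else first.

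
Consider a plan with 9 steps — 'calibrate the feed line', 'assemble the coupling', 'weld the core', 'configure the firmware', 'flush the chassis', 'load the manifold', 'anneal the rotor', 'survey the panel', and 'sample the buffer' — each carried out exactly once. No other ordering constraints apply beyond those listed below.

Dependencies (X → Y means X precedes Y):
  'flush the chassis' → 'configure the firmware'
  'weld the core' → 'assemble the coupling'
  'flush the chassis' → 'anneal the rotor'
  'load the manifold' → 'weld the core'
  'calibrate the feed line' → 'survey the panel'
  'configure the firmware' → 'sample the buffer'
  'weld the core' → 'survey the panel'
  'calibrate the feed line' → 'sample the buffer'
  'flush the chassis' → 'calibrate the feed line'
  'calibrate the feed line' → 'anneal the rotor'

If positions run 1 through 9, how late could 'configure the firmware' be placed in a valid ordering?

8

Following the constraints forward from 'configure the firmware', its only required successor is 'sample the buffer'.
With 1 mandatory successor out of 9 steps total, the latest slot for 'configure the firmware' is 9−1 = 8, and it's reachable by doing all non-successors before 'configure the firmware'.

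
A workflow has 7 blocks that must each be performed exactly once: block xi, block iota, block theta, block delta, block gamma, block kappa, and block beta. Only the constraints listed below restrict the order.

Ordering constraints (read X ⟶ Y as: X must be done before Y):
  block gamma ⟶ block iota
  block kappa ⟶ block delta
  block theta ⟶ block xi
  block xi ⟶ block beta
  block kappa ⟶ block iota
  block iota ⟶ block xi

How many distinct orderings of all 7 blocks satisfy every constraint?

3 blocks have no prerequisites (block theta, block gamma, block kappa), so any of them could come first.
Systematically extending each partial ordering one block at a time and counting, there are 41 complete orderings.

41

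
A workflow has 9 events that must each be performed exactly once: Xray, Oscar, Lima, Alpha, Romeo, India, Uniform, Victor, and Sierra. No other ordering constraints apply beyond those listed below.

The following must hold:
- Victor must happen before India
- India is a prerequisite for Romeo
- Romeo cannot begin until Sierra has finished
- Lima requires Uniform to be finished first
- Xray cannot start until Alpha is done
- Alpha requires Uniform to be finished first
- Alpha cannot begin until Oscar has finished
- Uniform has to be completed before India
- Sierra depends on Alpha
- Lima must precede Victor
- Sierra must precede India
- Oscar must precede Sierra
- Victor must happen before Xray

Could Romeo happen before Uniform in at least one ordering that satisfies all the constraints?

No

There is a dependency chain Uniform → India → Romeo, so Romeo always comes after Uniform.
So no valid ordering can have Romeo before Uniform.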